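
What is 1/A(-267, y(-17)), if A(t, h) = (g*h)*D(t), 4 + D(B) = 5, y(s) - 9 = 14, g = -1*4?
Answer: -1/92 ≈ -0.010870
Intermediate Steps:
g = -4
y(s) = 23 (y(s) = 9 + 14 = 23)
D(B) = 1 (D(B) = -4 + 5 = 1)
A(t, h) = -4*h (A(t, h) = -4*h*1 = -4*h)
1/A(-267, y(-17)) = 1/(-4*23) = 1/(-92) = -1/92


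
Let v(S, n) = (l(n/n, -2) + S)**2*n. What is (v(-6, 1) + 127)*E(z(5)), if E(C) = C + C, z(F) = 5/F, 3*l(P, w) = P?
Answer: 2864/9 ≈ 318.22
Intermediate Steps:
l(P, w) = P/3
E(C) = 2*C
v(S, n) = n*(1/3 + S)**2 (v(S, n) = ((n/n)/3 + S)**2*n = ((1/3)*1 + S)**2*n = (1/3 + S)**2*n = n*(1/3 + S)**2)
(v(-6, 1) + 127)*E(z(5)) = ((1/9)*1*(1 + 3*(-6))**2 + 127)*(2*(5/5)) = ((1/9)*1*(1 - 18)**2 + 127)*(2*(5*(1/5))) = ((1/9)*1*(-17)**2 + 127)*(2*1) = ((1/9)*1*289 + 127)*2 = (289/9 + 127)*2 = (1432/9)*2 = 2864/9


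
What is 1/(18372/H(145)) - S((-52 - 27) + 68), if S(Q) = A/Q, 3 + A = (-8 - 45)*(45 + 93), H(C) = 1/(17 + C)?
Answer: -21777323677/32738904 ≈ -665.18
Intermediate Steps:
A = -7317 (A = -3 + (-8 - 45)*(45 + 93) = -3 - 53*138 = -3 - 7314 = -7317)
S(Q) = -7317/Q
1/(18372/H(145)) - S((-52 - 27) + 68) = 1/(18372/(1/(17 + 145))) - (-7317)/((-52 - 27) + 68) = 1/(18372/(1/162)) - (-7317)/(-79 + 68) = 1/(18372/(1/162)) - (-7317)/(-11) = 1/(18372*162) - (-7317)*(-1)/11 = 1/2976264 - 1*7317/11 = 1/2976264 - 7317/11 = -21777323677/32738904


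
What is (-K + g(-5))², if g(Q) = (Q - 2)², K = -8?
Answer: 3249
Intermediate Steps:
g(Q) = (-2 + Q)²
(-K + g(-5))² = (-1*(-8) + (-2 - 5)²)² = (8 + (-7)²)² = (8 + 49)² = 57² = 3249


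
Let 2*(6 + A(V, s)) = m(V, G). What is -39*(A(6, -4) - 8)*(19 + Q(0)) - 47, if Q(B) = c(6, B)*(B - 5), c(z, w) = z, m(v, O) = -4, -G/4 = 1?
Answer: -6911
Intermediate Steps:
G = -4 (G = -4*1 = -4)
A(V, s) = -8 (A(V, s) = -6 + (½)*(-4) = -6 - 2 = -8)
Q(B) = -30 + 6*B (Q(B) = 6*(B - 5) = 6*(-5 + B) = -30 + 6*B)
-39*(A(6, -4) - 8)*(19 + Q(0)) - 47 = -39*(-8 - 8)*(19 + (-30 + 6*0)) - 47 = -(-624)*(19 + (-30 + 0)) - 47 = -(-624)*(19 - 30) - 47 = -(-624)*(-11) - 47 = -39*176 - 47 = -6864 - 47 = -6911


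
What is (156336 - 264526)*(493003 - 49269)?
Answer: -48007581460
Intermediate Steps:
(156336 - 264526)*(493003 - 49269) = -108190*443734 = -48007581460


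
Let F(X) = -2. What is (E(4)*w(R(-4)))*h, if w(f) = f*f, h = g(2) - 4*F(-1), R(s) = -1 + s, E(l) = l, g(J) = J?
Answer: 1000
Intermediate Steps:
h = 10 (h = 2 - 4*(-2) = 2 + 8 = 10)
w(f) = f²
(E(4)*w(R(-4)))*h = (4*(-1 - 4)²)*10 = (4*(-5)²)*10 = (4*25)*10 = 100*10 = 1000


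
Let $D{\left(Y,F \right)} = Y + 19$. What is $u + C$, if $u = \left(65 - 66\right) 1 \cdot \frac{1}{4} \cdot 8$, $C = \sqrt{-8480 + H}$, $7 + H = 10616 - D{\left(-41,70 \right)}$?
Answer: $-2 + 3 \sqrt{239} \approx 44.379$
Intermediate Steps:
$D{\left(Y,F \right)} = 19 + Y$
$H = 10631$ ($H = -7 + \left(10616 - \left(19 - 41\right)\right) = -7 + \left(10616 - -22\right) = -7 + \left(10616 + 22\right) = -7 + 10638 = 10631$)
$C = 3 \sqrt{239}$ ($C = \sqrt{-8480 + 10631} = \sqrt{2151} = 3 \sqrt{239} \approx 46.379$)
$u = -2$ ($u = - 1 \cdot \frac{1}{4} \cdot 8 = - \frac{8}{4} = \left(-1\right) 2 = -2$)
$u + C = -2 + 3 \sqrt{239}$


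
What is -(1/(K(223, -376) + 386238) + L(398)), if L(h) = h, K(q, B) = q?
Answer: -153811479/386461 ≈ -398.00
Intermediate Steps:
-(1/(K(223, -376) + 386238) + L(398)) = -(1/(223 + 386238) + 398) = -(1/386461 + 398) = -1*153811479/386461 = -153811479/386461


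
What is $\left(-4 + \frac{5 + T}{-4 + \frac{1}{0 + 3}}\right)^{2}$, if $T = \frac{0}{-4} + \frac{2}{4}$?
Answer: $\frac{121}{4} \approx 30.25$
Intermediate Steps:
$T = \frac{1}{2}$ ($T = 0 \left(- \frac{1}{4}\right) + 2 \cdot \frac{1}{4} = 0 + \frac{1}{2} = \frac{1}{2} \approx 0.5$)
$\left(-4 + \frac{5 + T}{-4 + \frac{1}{0 + 3}}\right)^{2} = \left(-4 + \frac{5 + \frac{1}{2}}{-4 + \frac{1}{0 + 3}}\right)^{2} = \left(-4 + \frac{11}{2 \left(-4 + \frac{1}{3}\right)}\right)^{2} = \left(-4 + \frac{11}{2 \left(- \frac{11}{3}\right)}\right)^{2} = \left(-4 + \frac{11}{2} \left(- \frac{3}{11}\right)\right)^{2} = \left(-4 - \frac{3}{2}\right)^{2} = \left(- \frac{11}{2}\right)^{2} = \frac{121}{4}$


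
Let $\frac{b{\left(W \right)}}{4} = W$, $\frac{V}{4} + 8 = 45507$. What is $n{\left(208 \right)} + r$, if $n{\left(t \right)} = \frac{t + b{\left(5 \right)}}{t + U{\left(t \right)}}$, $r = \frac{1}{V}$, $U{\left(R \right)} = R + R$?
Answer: $\frac{432247}{1182974} \approx 0.36539$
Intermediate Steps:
$V = 181996$ ($V = -32 + 4 \cdot 45507 = -32 + 182028 = 181996$)
$b{\left(W \right)} = 4 W$
$U{\left(R \right)} = 2 R$
$r = \frac{1}{181996} \approx 5.4946 \cdot 10^{-6}$
$n{\left(t \right)} = \frac{20 + t}{3 t}$ ($n{\left(t \right)} = \frac{t + 4 \cdot 5}{t + 2 t} = \frac{t + 20}{3 t} = \left(20 + t\right) \frac{1}{3 t} = \frac{20 + t}{3 t}$)
$n{\left(208 \right)} + r = \frac{20 + 208}{3 \cdot 208} + \frac{1}{181996} = \frac{1}{3} \cdot \frac{1}{208} \cdot 228 + \frac{1}{181996} = \frac{19}{52} + \frac{1}{181996} = \frac{432247}{1182974}$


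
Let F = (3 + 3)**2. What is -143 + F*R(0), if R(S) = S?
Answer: -143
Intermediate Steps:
F = 36 (F = 6**2 = 36)
-143 + F*R(0) = -143 + 36*0 = -143 + 0 = -143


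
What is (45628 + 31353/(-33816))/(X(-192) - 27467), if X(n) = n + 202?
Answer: -514308365/309495304 ≈ -1.6618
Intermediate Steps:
X(n) = 202 + n
(45628 + 31353/(-33816))/(X(-192) - 27467) = (45628 + 31353/(-33816))/((202 - 192) - 27467) = (45628 + 31353*(-1/33816))/(10 - 27467) = (45628 - 10451/11272)/(-27457) = (514308365/11272)*(-1/27457) = -514308365/309495304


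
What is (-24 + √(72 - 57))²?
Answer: (24 - √15)² ≈ 405.10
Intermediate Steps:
(-24 + √(72 - 57))² = (-24 + √15)²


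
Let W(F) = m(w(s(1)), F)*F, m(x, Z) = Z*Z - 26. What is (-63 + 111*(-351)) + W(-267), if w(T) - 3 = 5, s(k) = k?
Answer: -19066245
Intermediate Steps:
w(T) = 8 (w(T) = 3 + 5 = 8)
m(x, Z) = -26 + Z**2 (m(x, Z) = Z**2 - 26 = -26 + Z**2)
W(F) = F*(-26 + F**2) (W(F) = (-26 + F**2)*F = F*(-26 + F**2))
(-63 + 111*(-351)) + W(-267) = (-63 + 111*(-351)) - 267*(-26 + (-267)**2) = (-63 - 38961) - 267*(-26 + 71289) = -39024 - 267*71263 = -39024 - 19027221 = -19066245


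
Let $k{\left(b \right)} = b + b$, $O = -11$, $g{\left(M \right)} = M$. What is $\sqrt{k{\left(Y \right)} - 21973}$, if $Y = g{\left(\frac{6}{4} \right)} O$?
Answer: $i \sqrt{22006} \approx 148.34 i$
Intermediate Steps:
$Y = - \frac{33}{2}$ ($Y = \frac{6}{4} \left(-11\right) = 6 \cdot \frac{1}{4} \left(-11\right) = \frac{3}{2} \left(-11\right) = - \frac{33}{2} \approx -16.5$)
$k{\left(b \right)} = 2 b$
$\sqrt{k{\left(Y \right)} - 21973} = \sqrt{2 \left(- \frac{33}{2}\right) - 21973} = \sqrt{-33 - 21973} = \sqrt{-22006} = i \sqrt{22006}$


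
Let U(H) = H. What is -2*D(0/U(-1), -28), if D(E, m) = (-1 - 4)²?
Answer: -50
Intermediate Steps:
D(E, m) = 25 (D(E, m) = (-5)² = 25)
-2*D(0/U(-1), -28) = -2*25 = -50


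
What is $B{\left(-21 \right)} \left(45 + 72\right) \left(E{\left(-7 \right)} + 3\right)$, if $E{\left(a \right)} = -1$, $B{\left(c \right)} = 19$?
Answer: $4446$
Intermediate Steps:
$B{\left(-21 \right)} \left(45 + 72\right) \left(E{\left(-7 \right)} + 3\right) = 19 \left(45 + 72\right) \left(-1 + 3\right) = 19 \cdot 117 \cdot 2 = 19 \cdot 234 = 4446$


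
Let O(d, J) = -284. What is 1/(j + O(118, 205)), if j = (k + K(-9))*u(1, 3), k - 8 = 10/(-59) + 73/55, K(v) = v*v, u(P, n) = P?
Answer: -3245/629018 ≈ -0.0051588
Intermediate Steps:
K(v) = v**2
k = 29717/3245 (k = 8 + (10/(-59) + 73/55) = 8 + (10*(-1/59) + 73*(1/55)) = 8 + (-10/59 + 73/55) = 8 + 3757/3245 = 29717/3245 ≈ 9.1578)
j = 292562/3245 (j = (29717/3245 + (-9)**2)*1 = (29717/3245 + 81)*1 = (292562/3245)*1 = 292562/3245 ≈ 90.158)
1/(j + O(118, 205)) = 1/(292562/3245 - 284) = 1/(-629018/3245) = -3245/629018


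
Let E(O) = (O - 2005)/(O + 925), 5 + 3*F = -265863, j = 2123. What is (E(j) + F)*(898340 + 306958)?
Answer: -27131435761455/254 ≈ -1.0682e+11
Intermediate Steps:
F = -265868/3 (F = -5/3 + (⅓)*(-265863) = -5/3 - 88621 = -265868/3 ≈ -88623.)
E(O) = (-2005 + O)/(925 + O)
(E(j) + F)*(898340 + 306958) = ((-2005 + 2123)/(925 + 2123) - 265868/3)*(898340 + 306958) = (118/3048 - 265868/3)*1205298 = ((1/3048)*118 - 265868/3)*1205298 = (59/1524 - 265868/3)*1205298 = -45020295/508*1205298 = -27131435761455/254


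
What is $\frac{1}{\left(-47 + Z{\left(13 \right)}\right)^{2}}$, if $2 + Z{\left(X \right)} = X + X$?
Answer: $\frac{1}{529} \approx 0.0018904$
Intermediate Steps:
$Z{\left(X \right)} = -2 + 2 X$ ($Z{\left(X \right)} = -2 + \left(X + X\right) = -2 + 2 X$)
$\frac{1}{\left(-47 + Z{\left(13 \right)}\right)^{2}} = \frac{1}{\left(-47 + \left(-2 + 2 \cdot 13\right)\right)^{2}} = \frac{1}{\left(-47 + \left(-2 + 26\right)\right)^{2}} = \frac{1}{\left(-47 + 24\right)^{2}} = \frac{1}{\left(-23\right)^{2}} = \frac{1}{529}$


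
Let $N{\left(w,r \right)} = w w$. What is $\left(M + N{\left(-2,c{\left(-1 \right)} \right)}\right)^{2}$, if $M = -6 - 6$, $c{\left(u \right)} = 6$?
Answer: $64$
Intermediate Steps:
$N{\left(w,r \right)} = w^{2}$
$M = -12$ ($M = -6 - 6 = -12$)
$\left(M + N{\left(-2,c{\left(-1 \right)} \right)}\right)^{2} = \left(-12 + \left(-2\right)^{2}\right)^{2} = \left(-12 + 4\right)^{2} = \left(-8\right)^{2} = 64$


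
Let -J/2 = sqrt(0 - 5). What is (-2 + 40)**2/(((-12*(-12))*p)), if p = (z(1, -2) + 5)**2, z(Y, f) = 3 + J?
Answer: 361/(144*(4 - I*sqrt(5))**2) ≈ 0.062531 + 0.10169*I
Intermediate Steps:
J = -2*I*sqrt(5) (J = -2*sqrt(0 - 5) = -2*I*sqrt(5) ≈ -4.4721*I)
z(Y, f) = 3 - 2*I*sqrt(5)
p = (8 - 2*I*sqrt(5))**2 (p = ((3 - 2*I*sqrt(5)) + 5)**2 = (8 - 2*I*sqrt(5))**2 ≈ 44.0 - 71.554*I)
(-2 + 40)**2/(((-12*(-12))*p)) = (-2 + 40)**2/(((-12*(-12))*(44 - 32*I*sqrt(5)))) = 38**2/((144*(44 - 32*I*sqrt(5)))) = 1444/(6336 - 4608*I*sqrt(5))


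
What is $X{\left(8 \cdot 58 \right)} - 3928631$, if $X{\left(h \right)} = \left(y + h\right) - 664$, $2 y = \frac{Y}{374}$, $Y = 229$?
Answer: $- \frac{2938765359}{748} \approx -3.9288 \cdot 10^{6}$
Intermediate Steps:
$y = \frac{229}{748}$ ($y = \frac{229 \cdot \frac{1}{374}}{2} = \frac{1}{2} \cdot \frac{229}{374} = \frac{229}{748} \approx 0.30615$)
$X{\left(h \right)} = - \frac{496443}{748} + h$ ($X{\left(h \right)} = \left(\frac{229}{748} + h\right) - 664 = - \frac{496443}{748} + h$)
$X{\left(8 \cdot 58 \right)} - 3928631 = \left(- \frac{496443}{748} + 8 \cdot 58\right) - 3928631 = \left(- \frac{496443}{748} + 464\right) - 3928631 = - \frac{149371}{748} - 3928631 = - \frac{2938765359}{748}$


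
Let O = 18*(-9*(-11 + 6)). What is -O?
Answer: -810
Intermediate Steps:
O = 810 (O = 18*(-9*(-5)) = 18*45 = 810)
-O = -1*810 = -810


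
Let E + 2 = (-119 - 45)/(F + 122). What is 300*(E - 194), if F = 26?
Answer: -2187900/37 ≈ -59132.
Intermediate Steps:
E = -115/37 (E = -2 + (-119 - 45)/(26 + 122) = -2 - 164/148 = -2 - 164*1/148 = -2 - 41/37 = -115/37 ≈ -3.1081)
300*(E - 194) = 300*(-115/37 - 194) = 300*(-7293/37) = -2187900/37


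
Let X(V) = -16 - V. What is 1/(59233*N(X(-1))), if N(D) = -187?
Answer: -1/11076571 ≈ -9.0281e-8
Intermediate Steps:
1/(59233*N(X(-1))) = 1/(59233*(-187)) = (1/59233)*(-1/187) = -1/11076571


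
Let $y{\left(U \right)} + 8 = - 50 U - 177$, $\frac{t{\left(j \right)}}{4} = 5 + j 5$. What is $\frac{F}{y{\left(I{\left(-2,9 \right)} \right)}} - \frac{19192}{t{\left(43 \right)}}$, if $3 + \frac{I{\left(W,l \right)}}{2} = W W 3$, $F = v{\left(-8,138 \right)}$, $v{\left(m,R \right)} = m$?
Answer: $- \frac{520407}{23870} \approx -21.802$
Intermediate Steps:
$F = -8$
$I{\left(W,l \right)} = -6 + 6 W^{2}$ ($I{\left(W,l \right)} = -6 + 2 W W 3 = -6 + 2 W^{2} \cdot 3 = -6 + 2 \cdot 3 W^{2} = -6 + 6 W^{2}$)
$t{\left(j \right)} = 20 + 20 j$ ($t{\left(j \right)} = 4 \left(5 + j 5\right) = 4 \left(5 + 5 j\right) = 20 + 20 j$)
$y{\left(U \right)} = -185 - 50 U$ ($y{\left(U \right)} = -8 - \left(177 + 50 U\right) = -185 - 50 U$)
$\frac{F}{y{\left(I{\left(-2,9 \right)} \right)}} - \frac{19192}{t{\left(43 \right)}} = - \frac{8}{-185 - 50 \left(-6 + 6 \left(-2\right)^{2}\right)} - \frac{19192}{20 + 20 \cdot 43} = - \frac{8}{-185 - 50 \left(-6 + 6 \cdot 4\right)} - \frac{19192}{20 + 860} = - \frac{8}{-185 - 50 \left(-6 + 24\right)} - \frac{19192}{880} = - \frac{8}{-185 - 900} - \frac{2399}{110} = - \frac{8}{-1085} - \frac{2399}{110} = \left(-8\right) \left(- \frac{1}{1085}\right) - \frac{2399}{110} = \frac{8}{1085} - \frac{2399}{110} = - \frac{520407}{23870}$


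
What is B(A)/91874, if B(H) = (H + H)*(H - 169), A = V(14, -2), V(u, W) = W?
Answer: 342/45937 ≈ 0.0074450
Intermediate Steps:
A = -2
B(H) = 2*H*(-169 + H) (B(H) = (2*H)*(-169 + H) = 2*H*(-169 + H))
B(A)/91874 = (2*(-2)*(-169 - 2))/91874 = (2*(-2)*(-171))*(1/91874) = 684*(1/91874) = 342/45937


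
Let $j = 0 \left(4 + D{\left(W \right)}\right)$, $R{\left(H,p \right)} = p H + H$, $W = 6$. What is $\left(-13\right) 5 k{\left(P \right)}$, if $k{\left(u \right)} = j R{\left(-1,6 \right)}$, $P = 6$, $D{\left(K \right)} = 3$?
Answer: $0$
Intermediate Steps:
$R{\left(H,p \right)} = H + H p$ ($R{\left(H,p \right)} = H p + H = H + H p$)
$j = 0$ ($j = 0 \left(4 + 3\right) = 0 \cdot 7 = 0$)
$k{\left(u \right)} = 0$ ($k{\left(u \right)} = 0 \left(- (1 + 6)\right) = 0 \left(\left(-1\right) 7\right) = 0 \left(-7\right) = 0$)
$\left(-13\right) 5 k{\left(P \right)} = \left(-13\right) 5 \cdot 0 = \left(-65\right) 0 = 0$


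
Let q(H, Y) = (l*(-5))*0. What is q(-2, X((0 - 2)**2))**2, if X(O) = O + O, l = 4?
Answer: 0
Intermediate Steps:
X(O) = 2*O
q(H, Y) = 0 (q(H, Y) = (4*(-5))*0 = -20*0 = 0)
q(-2, X((0 - 2)**2))**2 = 0**2 = 0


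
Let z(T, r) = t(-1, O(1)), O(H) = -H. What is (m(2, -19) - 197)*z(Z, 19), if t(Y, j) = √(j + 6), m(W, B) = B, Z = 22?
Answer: -216*√5 ≈ -482.99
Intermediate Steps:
t(Y, j) = √(6 + j)
z(T, r) = √5 (z(T, r) = √(6 - 1*1) = √(6 - 1) = √5)
(m(2, -19) - 197)*z(Z, 19) = (-19 - 197)*√5 = -216*√5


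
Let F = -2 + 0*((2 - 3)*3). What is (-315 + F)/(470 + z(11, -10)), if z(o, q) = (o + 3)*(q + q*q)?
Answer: -317/1730 ≈ -0.18324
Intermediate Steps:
z(o, q) = (3 + o)*(q + q**2)
F = -2 (F = -2 + 0*(-1*3) = -2 + 0*(-3) = -2 + 0 = -2)
(-315 + F)/(470 + z(11, -10)) = (-315 - 2)/(470 - 10*(3 + 11 + 3*(-10) + 11*(-10))) = -317/(470 - 10*(3 + 11 - 30 - 110)) = -317/(470 - 10*(-126)) = -317/(470 + 1260) = -317/1730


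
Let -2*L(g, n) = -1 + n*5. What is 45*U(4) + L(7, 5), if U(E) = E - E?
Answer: -12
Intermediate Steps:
U(E) = 0
L(g, n) = ½ - 5*n/2 (L(g, n) = -(-1 + n*5)/2 = -(-1 + 5*n)/2 = ½ - 5*n/2)
45*U(4) + L(7, 5) = 45*0 + (½ - 5/2*5) = 0 + (½ - 25/2) = 0 - 12 = -12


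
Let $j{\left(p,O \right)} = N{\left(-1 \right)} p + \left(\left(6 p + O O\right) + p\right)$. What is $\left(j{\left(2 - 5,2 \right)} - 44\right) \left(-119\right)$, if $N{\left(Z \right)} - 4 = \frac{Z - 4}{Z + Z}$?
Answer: $\frac{19159}{2} \approx 9579.5$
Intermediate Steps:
$N{\left(Z \right)} = 4 + \frac{-4 + Z}{2 Z}$ ($N{\left(Z \right)} = 4 + \frac{Z - 4}{Z + Z} = 4 + \frac{-4 + Z}{2 Z}$)
$j{\left(p,O \right)} = O^{2} + \frac{27 p}{2}$ ($j{\left(p,O \right)} = \left(\frac{9}{2} - \frac{2}{-1}\right) p + \left(\left(6 p + O O\right) + p\right) = \left(\frac{9}{2} - -2\right) p + \left(\left(6 p + O^{2}\right) + p\right) = \left(\frac{9}{2} + 2\right) p + \left(\left(O^{2} + 6 p\right) + p\right) = \frac{13 p}{2} + \left(O^{2} + 7 p\right) = O^{2} + \frac{27 p}{2}$)
$\left(j{\left(2 - 5,2 \right)} - 44\right) \left(-119\right) = \left(\left(2^{2} + \frac{27 \left(2 - 5\right)}{2}\right) - 44\right) \left(-119\right) = \left(\left(4 + \frac{27}{2} \left(-3\right)\right) - 44\right) \left(-119\right) = \left(\left(4 - \frac{81}{2}\right) - 44\right) \left(-119\right) = \left(- \frac{73}{2} - 44\right) \left(-119\right) = \left(- \frac{161}{2}\right) \left(-119\right) = \frac{19159}{2}$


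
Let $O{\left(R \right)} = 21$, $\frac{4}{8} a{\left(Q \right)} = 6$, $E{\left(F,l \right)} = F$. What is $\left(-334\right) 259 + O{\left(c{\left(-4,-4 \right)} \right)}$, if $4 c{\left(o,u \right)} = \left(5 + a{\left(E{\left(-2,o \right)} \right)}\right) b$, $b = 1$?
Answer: $-86485$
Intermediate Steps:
$a{\left(Q \right)} = 12$ ($a{\left(Q \right)} = 2 \cdot 6 = 12$)
$c{\left(o,u \right)} = \frac{17}{4}$ ($c{\left(o,u \right)} = \frac{\left(5 + 12\right) 1}{4} = \frac{17 \cdot 1}{4} = \frac{1}{4} \cdot 17 = \frac{17}{4}$)
$\left(-334\right) 259 + O{\left(c{\left(-4,-4 \right)} \right)} = \left(-334\right) 259 + 21 = -86506 + 21 = -86485$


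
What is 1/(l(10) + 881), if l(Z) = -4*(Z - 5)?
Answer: 1/861 ≈ 0.0011614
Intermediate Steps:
l(Z) = 20 - 4*Z (l(Z) = -4*(-5 + Z) = 20 - 4*Z)
1/(l(10) + 881) = 1/((20 - 4*10) + 881) = 1/((20 - 40) + 881) = 1/(-20 + 881) = 1/861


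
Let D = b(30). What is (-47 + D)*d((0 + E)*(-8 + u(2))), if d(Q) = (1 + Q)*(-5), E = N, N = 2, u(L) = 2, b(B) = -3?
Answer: -2750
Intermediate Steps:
E = 2
D = -3
d(Q) = -5 - 5*Q
(-47 + D)*d((0 + E)*(-8 + u(2))) = (-47 - 3)*(-5 - 5*(0 + 2)*(-8 + 2)) = -50*(-5 - 10*(-6)) = -50*(-5 - 5*(-12)) = -50*(-5 + 60) = -50*55 = -2750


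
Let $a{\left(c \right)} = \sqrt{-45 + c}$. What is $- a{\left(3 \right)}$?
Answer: $- i \sqrt{42} \approx - 6.4807 i$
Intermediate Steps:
$- a{\left(3 \right)} = - \sqrt{-45 + 3} = - \sqrt{-42} = - i \sqrt{42}$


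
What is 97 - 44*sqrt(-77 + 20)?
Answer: 97 - 44*I*sqrt(57) ≈ 97.0 - 332.19*I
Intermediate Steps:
97 - 44*sqrt(-77 + 20) = 97 - 44*I*sqrt(57)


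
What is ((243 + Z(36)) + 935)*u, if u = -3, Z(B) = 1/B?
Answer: -42409/12 ≈ -3534.1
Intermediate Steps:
((243 + Z(36)) + 935)*u = ((243 + 1/36) + 935)*(-3) = (8749/36 + 935)*(-3) = (42409/36)*(-3) = -42409/12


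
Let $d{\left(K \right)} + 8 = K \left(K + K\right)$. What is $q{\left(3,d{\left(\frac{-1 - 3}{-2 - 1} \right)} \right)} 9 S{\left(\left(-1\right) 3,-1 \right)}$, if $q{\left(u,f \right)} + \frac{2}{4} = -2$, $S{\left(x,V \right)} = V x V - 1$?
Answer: $90$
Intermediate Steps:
$d{\left(K \right)} = -8 + 2 K^{2}$ ($d{\left(K \right)} = -8 + K \left(K + K\right) = -8 + K 2 K = -8 + 2 K^{2}$)
$S{\left(x,V \right)} = -1 + x V^{2}$ ($S{\left(x,V \right)} = x V^{2} - 1 = -1 + x V^{2}$)
$q{\left(u,f \right)} = - \frac{5}{2}$ ($q{\left(u,f \right)} = - \frac{1}{2} - 2 = - \frac{5}{2}$)
$q{\left(3,d{\left(\frac{-1 - 3}{-2 - 1} \right)} \right)} 9 S{\left(\left(-1\right) 3,-1 \right)} = \left(- \frac{5}{2}\right) 9 \left(-1 + \left(-1\right) 3 \left(-1\right)^{2}\right) = - \frac{45 \left(-1 - 3\right)}{2} = \left(- \frac{45}{2}\right) \left(-4\right) = 90$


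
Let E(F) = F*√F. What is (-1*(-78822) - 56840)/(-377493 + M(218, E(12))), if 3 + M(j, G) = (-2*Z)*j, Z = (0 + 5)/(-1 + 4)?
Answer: -32973/567334 ≈ -0.058119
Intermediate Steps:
Z = 5/3 ≈ 1.6667
E(F) = F^(3/2)
M(j, G) = -3 - 10*j/3 (M(j, G) = -3 + (-2*5/3)*j = -3 - 10*j/3)
(-1*(-78822) - 56840)/(-377493 + M(218, E(12))) = (-1*(-78822) - 56840)/(-377493 + (-3 - 10/3*218)) = (78822 - 56840)/(-377493 + (-3 - 2180/3)) = 21982/(-377493 - 2189/3) = 21982/(-1134668/3) = 21982*(-3/1134668) = -32973/567334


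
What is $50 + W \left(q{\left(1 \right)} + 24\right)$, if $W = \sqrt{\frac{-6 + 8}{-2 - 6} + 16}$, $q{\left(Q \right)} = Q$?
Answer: $50 + \frac{75 \sqrt{7}}{2} \approx 149.22$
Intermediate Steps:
$W = \frac{3 \sqrt{7}}{2}$ ($W = \sqrt{\frac{2}{-8} + 16} = \sqrt{2 \left(- \frac{1}{8}\right) + 16} = \sqrt{- \frac{1}{4} + 16} = \sqrt{\frac{63}{4}} = \frac{3 \sqrt{7}}{2} \approx 3.9686$)
$50 + W \left(q{\left(1 \right)} + 24\right) = 50 + \frac{3 \sqrt{7}}{2} \left(1 + 24\right) = 50 + \frac{3 \sqrt{7}}{2} \cdot 25 = 50 + \frac{75 \sqrt{7}}{2}$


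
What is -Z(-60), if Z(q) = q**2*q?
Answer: 216000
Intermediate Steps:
Z(q) = q**3
-Z(-60) = -1*(-60)**3 = -1*(-216000) = 216000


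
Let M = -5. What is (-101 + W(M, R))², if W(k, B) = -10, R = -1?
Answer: 12321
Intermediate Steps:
(-101 + W(M, R))² = (-101 - 10)² = (-111)² = 12321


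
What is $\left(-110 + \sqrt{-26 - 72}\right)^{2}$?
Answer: $12002 - 1540 i \sqrt{2} \approx 12002.0 - 2177.9 i$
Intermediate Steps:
$\left(-110 + \sqrt{-26 - 72}\right)^{2} = \left(-110 + \sqrt{-98}\right)^{2} = \left(-110 + 7 i \sqrt{2}\right)^{2}$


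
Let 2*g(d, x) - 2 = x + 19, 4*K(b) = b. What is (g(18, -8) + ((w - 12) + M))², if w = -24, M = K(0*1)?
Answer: 3481/4 ≈ 870.25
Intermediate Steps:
K(b) = b/4
M = 0 (M = (0*1)/4 = (¼)*0 = 0)
g(d, x) = 21/2 + x/2 (g(d, x) = 1 + (x + 19)/2 = 1 + (19 + x)/2 = 1 + (19/2 + x/2) = 21/2 + x/2)
(g(18, -8) + ((w - 12) + M))² = ((21/2 + (½)*(-8)) + ((-24 - 12) + 0))² = ((21/2 - 4) + (-36 + 0))² = (13/2 - 36)² = (-59/2)² = 3481/4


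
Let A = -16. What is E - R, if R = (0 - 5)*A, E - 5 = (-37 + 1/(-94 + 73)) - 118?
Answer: -4831/21 ≈ -230.05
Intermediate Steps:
E = -3151/21 (E = 5 + ((-37 + 1/(-94 + 73)) - 118) = 5 + ((-37 + 1/(-21)) - 118) = 5 + ((-37 - 1/21) - 118) = 5 + (-778/21 - 118) = 5 - 3256/21 = -3151/21 ≈ -150.05)
R = 80 (R = (0 - 5)*(-16) = -5*(-16) = 80)
E - R = -3151/21 - 1*80 = -3151/21 - 80 = -4831/21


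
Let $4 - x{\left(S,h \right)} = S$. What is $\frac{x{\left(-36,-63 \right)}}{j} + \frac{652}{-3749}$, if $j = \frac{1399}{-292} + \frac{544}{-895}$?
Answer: $- \frac{246076612}{32451919} \approx -7.5828$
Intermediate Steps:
$x{\left(S,h \right)} = 4 - S$
$j = - \frac{1410953}{261340}$ ($j = 1399 \left(- \frac{1}{292}\right) + 544 \left(- \frac{1}{895}\right) = - \frac{1399}{292} - \frac{544}{895} = - \frac{1410953}{261340} \approx -5.3989$)
$\frac{x{\left(-36,-63 \right)}}{j} + \frac{652}{-3749} = \frac{4 - -36}{- \frac{1410953}{261340}} + \frac{652}{-3749} = \left(4 + 36\right) \left(- \frac{261340}{1410953}\right) + 652 \left(- \frac{1}{3749}\right) = 40 \left(- \frac{261340}{1410953}\right) - \frac{4}{23} = - \frac{10453600}{1410953} - \frac{4}{23} = - \frac{246076612}{32451919}$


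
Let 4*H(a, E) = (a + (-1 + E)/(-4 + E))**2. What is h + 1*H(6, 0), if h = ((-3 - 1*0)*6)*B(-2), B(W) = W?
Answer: 2929/64 ≈ 45.766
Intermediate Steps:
H(a, E) = (a + (-1 + E)/(-4 + E))**2/4
h = 36 (h = ((-3 - 1*0)*6)*(-2) = ((-3 + 0)*6)*(-2) = -3*6*(-2) = -18*(-2) = 36)
h + 1*H(6, 0) = 36 + 1*((-1 + 0 - 4*6 + 0*6)**2/(4*(-4 + 0)**2)) = 36 + 1*((1/4)*(-1 + 0 - 24 + 0)**2/(-4)**2) = 36 + 1*((1/4)*(1/16)*(-25)**2) = 36 + 1*((1/4)*(1/16)*625) = 36 + 1*(625/64) = 36 + 625/64 = 2929/64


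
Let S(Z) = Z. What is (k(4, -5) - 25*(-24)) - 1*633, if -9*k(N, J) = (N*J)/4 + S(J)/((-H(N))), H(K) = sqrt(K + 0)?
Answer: -589/18 ≈ -32.722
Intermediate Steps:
H(K) = sqrt(K)
k(N, J) = -J*N/36 + J/(9*sqrt(N)) (k(N, J) = -((N*J)/4 + J/((-sqrt(N))))/9 = -((J*N)*(1/4) + J*(-1/sqrt(N)))/9 = -(J*N/4 - J/sqrt(N))/9 = -(-J/sqrt(N) + J*N/4)/9 = -J*N/36 + J/(9*sqrt(N)))
(k(4, -5) - 25*(-24)) - 1*633 = ((-1/36*(-5)*4 + (1/9)*(-5)/sqrt(4)) - 25*(-24)) - 1*633 = ((5/9 + (1/9)*(-5)*(1/2)) + 600) - 633 = ((5/9 - 5/18) + 600) - 633 = (5/18 + 600) - 633 = 10805/18 - 633 = -589/18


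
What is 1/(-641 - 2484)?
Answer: -1/3125 ≈ -0.00032000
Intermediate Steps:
1/(-641 - 2484) = 1/(-3125) = -1/3125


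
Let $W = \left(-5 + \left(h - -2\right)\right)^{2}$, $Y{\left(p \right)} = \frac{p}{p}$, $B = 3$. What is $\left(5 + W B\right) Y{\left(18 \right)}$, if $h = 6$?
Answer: $32$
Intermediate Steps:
$Y{\left(p \right)} = 1$
$W = 9$ ($W = \left(-5 + \left(6 - -2\right)\right)^{2} = \left(-5 + \left(6 + 2\right)\right)^{2} = \left(-5 + 8\right)^{2} = 3^{2} = 9$)
$\left(5 + W B\right) Y{\left(18 \right)} = \left(5 + 9 \cdot 3\right) 1 = \left(5 + 27\right) 1 = 32 \cdot 1 = 32$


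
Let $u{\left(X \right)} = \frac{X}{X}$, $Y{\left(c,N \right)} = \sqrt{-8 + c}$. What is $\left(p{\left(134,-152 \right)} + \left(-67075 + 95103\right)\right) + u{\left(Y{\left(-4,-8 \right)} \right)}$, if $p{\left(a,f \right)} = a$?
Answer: $28163$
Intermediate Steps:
$u{\left(X \right)} = 1$
$\left(p{\left(134,-152 \right)} + \left(-67075 + 95103\right)\right) + u{\left(Y{\left(-4,-8 \right)} \right)} = \left(134 + \left(-67075 + 95103\right)\right) + 1 = \left(134 + 28028\right) + 1 = 28162 + 1 = 28163$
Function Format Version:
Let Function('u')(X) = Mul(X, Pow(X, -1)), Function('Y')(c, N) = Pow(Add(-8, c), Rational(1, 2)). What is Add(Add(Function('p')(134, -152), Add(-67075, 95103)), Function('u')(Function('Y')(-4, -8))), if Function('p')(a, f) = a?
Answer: 28163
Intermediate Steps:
Function('u')(X) = 1
Add(Add(Function('p')(134, -152), Add(-67075, 95103)), Function('u')(Function('Y')(-4, -8))) = Add(Add(134, Add(-67075, 95103)), 1) = Add(Add(134, 28028), 1) = Add(28162, 1) = 28163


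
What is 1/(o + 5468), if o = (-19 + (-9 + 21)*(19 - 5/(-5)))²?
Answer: 1/54309 ≈ 1.8413e-5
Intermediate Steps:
o = 48841 (o = (-19 + 12*(19 - 5*(-⅕)))² = (-19 + 12*(19 + 1))² = (-19 + 12*20)² = (-19 + 240)² = 221² = 48841)
1/(o + 5468) = 1/(48841 + 5468) = 1/54309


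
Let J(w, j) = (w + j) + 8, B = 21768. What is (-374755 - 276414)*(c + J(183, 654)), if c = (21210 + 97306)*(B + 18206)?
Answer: -3084951835822501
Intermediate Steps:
J(w, j) = 8 + j + w (J(w, j) = (j + w) + 8 = 8 + j + w)
c = 4737558584 (c = (21210 + 97306)*(21768 + 18206) = 118516*39974 = 4737558584)
(-374755 - 276414)*(c + J(183, 654)) = (-374755 - 276414)*(4737558584 + (8 + 654 + 183)) = -651169*(4737558584 + 845) = -651169*4737559429 = -3084951835822501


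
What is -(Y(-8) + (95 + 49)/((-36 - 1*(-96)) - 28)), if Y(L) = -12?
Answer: 15/2 ≈ 7.5000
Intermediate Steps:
-(Y(-8) + (95 + 49)/((-36 - 1*(-96)) - 28)) = -(-12 + (95 + 49)/((-36 - 1*(-96)) - 28)) = -(-12 + 144/((-36 + 96) - 28)) = -(-12 + 144/(60 - 28)) = -(-12 + 144/32) = -(-12 + 144*(1/32)) = -(-12 + 9/2) = -1*(-15/2) = 15/2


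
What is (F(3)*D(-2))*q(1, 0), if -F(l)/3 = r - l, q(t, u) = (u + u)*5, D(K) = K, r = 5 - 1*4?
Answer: 0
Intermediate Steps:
r = 1 (r = 5 - 4 = 1)
q(t, u) = 10*u (q(t, u) = (2*u)*5 = 10*u)
F(l) = -3 + 3*l (F(l) = -3*(1 - l) = -3 + 3*l)
(F(3)*D(-2))*q(1, 0) = ((-3 + 3*3)*(-2))*(10*0) = ((-3 + 9)*(-2))*0 = (6*(-2))*0 = -12*0 = 0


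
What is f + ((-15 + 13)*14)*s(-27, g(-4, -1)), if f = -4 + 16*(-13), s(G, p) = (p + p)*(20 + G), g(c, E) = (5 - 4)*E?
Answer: -604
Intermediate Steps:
g(c, E) = E (g(c, E) = 1*E = E)
s(G, p) = 2*p*(20 + G) (s(G, p) = (2*p)*(20 + G) = 2*p*(20 + G))
f = -212 (f = -4 - 208 = -212)
f + ((-15 + 13)*14)*s(-27, g(-4, -1)) = -212 + ((-15 + 13)*14)*(2*(-1)*(20 - 27)) = -212 + (-2*14)*(2*(-1)*(-7)) = -212 - 28*14 = -212 - 392 = -604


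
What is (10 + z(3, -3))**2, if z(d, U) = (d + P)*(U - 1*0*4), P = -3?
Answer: 100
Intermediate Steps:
z(d, U) = U*(-3 + d) (z(d, U) = (d - 3)*(U - 1*0*4) = (-3 + d)*(U + 0*4) = (-3 + d)*(U + 0) = (-3 + d)*U = U*(-3 + d))
(10 + z(3, -3))**2 = (10 - 3*(-3 + 3))**2 = (10 - 3*0)**2 = (10 + 0)**2 = 10**2 = 100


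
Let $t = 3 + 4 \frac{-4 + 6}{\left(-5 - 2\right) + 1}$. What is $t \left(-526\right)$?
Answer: $- \frac{2630}{3} \approx -876.67$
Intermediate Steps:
$t = \frac{5}{3}$ ($t = 3 + 4 \frac{2}{\left(-5 - 2\right) + 1} = 3 + 4 \frac{2}{-7 + 1} = 3 + 4 \frac{2}{-6} = 3 + 4 \cdot 2 \left(- \frac{1}{6}\right) = 3 + 4 \left(- \frac{1}{3}\right) = 3 - \frac{4}{3} = \frac{5}{3} \approx 1.6667$)
$t \left(-526\right) = \frac{5}{3} \left(-526\right) = - \frac{2630}{3}$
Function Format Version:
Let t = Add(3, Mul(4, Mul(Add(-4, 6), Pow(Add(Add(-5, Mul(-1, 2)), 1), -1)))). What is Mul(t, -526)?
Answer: Rational(-2630, 3) ≈ -876.67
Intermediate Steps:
t = Rational(5, 3) (t = Add(3, Mul(4, Mul(2, Pow(Add(Add(-5, -2), 1), -1)))) = Add(3, Mul(4, Mul(2, Pow(Add(-7, 1), -1)))) = Add(3, Mul(4, Mul(2, Pow(-6, -1)))) = Add(3, Mul(4, Mul(2, Rational(-1, 6)))) = Add(3, Mul(4, Rational(-1, 3))) = Add(3, Rational(-4, 3)) = Rational(5, 3) ≈ 1.6667)
Mul(t, -526) = Mul(Rational(5, 3), -526) = Rational(-2630, 3)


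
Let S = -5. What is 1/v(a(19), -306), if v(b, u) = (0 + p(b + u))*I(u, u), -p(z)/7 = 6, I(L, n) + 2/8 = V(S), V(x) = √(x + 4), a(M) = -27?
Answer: 2/357 + 8*I/357 ≈ 0.0056022 + 0.022409*I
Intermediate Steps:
V(x) = √(4 + x)
I(L, n) = -¼ + I (I(L, n) = -¼ + √(4 - 5) = -¼ + √(-1) = -¼ + I)
p(z) = -42 (p(z) = -7*6 = -42)
v(b, u) = 21/2 - 42*I (v(b, u) = (0 - 42)*(-¼ + I) = -42*(-¼ + I) = 21/2 - 42*I)
1/v(a(19), -306) = 1/(21/2 - 42*I) = 4*(21/2 + 42*I)/7497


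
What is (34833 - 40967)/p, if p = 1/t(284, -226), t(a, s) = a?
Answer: -1742056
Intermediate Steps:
p = 1/284 ≈ 0.0035211
(34833 - 40967)/p = (34833 - 40967)/(1/284) = -6134*284 = -1742056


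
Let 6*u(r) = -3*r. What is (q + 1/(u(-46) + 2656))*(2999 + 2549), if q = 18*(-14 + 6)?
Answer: -112646300/141 ≈ -7.9891e+5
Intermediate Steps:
q = -144 (q = 18*(-8) = -144)
u(r) = -r/2 (u(r) = (-3*r)/6 = -r/2)
(q + 1/(u(-46) + 2656))*(2999 + 2549) = (-144 + 1/(-½*(-46) + 2656))*(2999 + 2549) = (-144 + 1/(23 + 2656))*5548 = (-144 + 1/2679)*5548 = -385775/2679*5548 = -112646300/141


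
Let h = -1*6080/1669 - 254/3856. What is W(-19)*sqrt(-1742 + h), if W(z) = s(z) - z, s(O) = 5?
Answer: 54*I*sqrt(55789634516846)/402229 ≈ 1002.8*I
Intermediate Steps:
h = -11934203/3217832 (h = -6080*1/1669 - 254*1/3856 = -6080/1669 - 127/1928 = -11934203/3217832 ≈ -3.7088)
W(z) = 5 - z
W(-19)*sqrt(-1742 + h) = (5 - 1*(-19))*sqrt(-1742 - 11934203/3217832) = (5 + 19)*sqrt(-5617397547/3217832) = 24*(9*I*sqrt(55789634516846)/1608916) = 54*I*sqrt(55789634516846)/402229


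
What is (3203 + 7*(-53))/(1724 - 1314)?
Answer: 1416/205 ≈ 6.9073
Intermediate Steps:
(3203 + 7*(-53))/(1724 - 1314) = (3203 - 371)/410 = 2832*(1/410) = 1416/205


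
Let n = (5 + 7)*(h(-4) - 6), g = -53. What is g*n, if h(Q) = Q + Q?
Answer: 8904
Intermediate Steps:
h(Q) = 2*Q
n = -168 (n = (5 + 7)*(2*(-4) - 6) = 12*(-8 - 6) = 12*(-14) = -168)
g*n = -53*(-168) = 8904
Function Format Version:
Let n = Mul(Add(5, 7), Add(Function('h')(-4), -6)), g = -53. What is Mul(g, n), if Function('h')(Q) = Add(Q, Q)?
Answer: 8904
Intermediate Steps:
Function('h')(Q) = Mul(2, Q)
n = -168 (n = Mul(Add(5, 7), Add(Mul(2, -4), -6)) = Mul(12, Add(-8, -6)) = Mul(12, -14) = -168)
Mul(g, n) = Mul(-53, -168) = 8904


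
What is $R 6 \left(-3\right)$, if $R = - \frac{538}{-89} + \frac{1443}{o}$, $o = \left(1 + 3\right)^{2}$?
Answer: $- \frac{1233315}{712} \approx -1732.2$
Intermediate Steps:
$o = 16$ ($o = 4^{2} = 16$)
$R = \frac{137035}{1424}$ ($R = - \frac{538}{-89} + \frac{1443}{16} = \left(-538\right) \left(- \frac{1}{89}\right) + 1443 \cdot \frac{1}{16} = \frac{538}{89} + \frac{1443}{16} = \frac{137035}{1424} \approx 96.232$)
$R 6 \left(-3\right) = \frac{137035 \cdot 6 \left(-3\right)}{1424} = \frac{137035}{1424} \left(-18\right) = - \frac{1233315}{712}$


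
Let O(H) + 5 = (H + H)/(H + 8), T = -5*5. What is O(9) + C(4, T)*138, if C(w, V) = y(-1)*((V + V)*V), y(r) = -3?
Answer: -8797567/17 ≈ -5.1750e+5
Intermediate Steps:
T = -25
O(H) = -5 + 2*H/(8 + H) (O(H) = -5 + (H + H)/(H + 8) = -5 + (2*H)/(8 + H) = -5 + 2*H/(8 + H))
C(w, V) = -6*V**2 (C(w, V) = -3*(V + V)*V = -3*2*V*V = -6*V**2)
O(9) + C(4, T)*138 = (-40 - 3*9)/(8 + 9) - 6*(-25)**2*138 = (-40 - 27)/17 - 6*625*138 = (1/17)*(-67) - 3750*138 = -67/17 - 517500 = -8797567/17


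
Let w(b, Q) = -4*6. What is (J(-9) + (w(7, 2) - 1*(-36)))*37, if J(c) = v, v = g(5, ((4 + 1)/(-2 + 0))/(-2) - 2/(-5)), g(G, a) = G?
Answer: 629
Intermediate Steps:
w(b, Q) = -24
v = 5
J(c) = 5
(J(-9) + (w(7, 2) - 1*(-36)))*37 = (5 + (-24 - 1*(-36)))*37 = (5 + (-24 + 36))*37 = (5 + 12)*37 = 17*37 = 629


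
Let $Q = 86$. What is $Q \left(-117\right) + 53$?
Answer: $-10009$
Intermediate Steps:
$Q \left(-117\right) + 53 = 86 \left(-117\right) + 53 = -10062 + 53 = -10009$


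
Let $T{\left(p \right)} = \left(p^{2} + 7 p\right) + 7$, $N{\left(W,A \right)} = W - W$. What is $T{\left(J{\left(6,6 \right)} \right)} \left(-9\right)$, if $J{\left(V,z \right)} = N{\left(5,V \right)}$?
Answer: $-63$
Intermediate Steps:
$N{\left(W,A \right)} = 0$
$J{\left(V,z \right)} = 0$
$T{\left(p \right)} = 7 + p^{2} + 7 p$
$T{\left(J{\left(6,6 \right)} \right)} \left(-9\right) = \left(7 + 0^{2} + 7 \cdot 0\right) \left(-9\right) = \left(7 + 0 + 0\right) \left(-9\right) = 7 \left(-9\right) = -63$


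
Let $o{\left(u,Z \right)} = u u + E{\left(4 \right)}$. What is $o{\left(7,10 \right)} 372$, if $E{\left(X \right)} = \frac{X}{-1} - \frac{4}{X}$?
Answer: $16368$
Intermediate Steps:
$E{\left(X \right)} = - X - \frac{4}{X}$ ($E{\left(X \right)} = X \left(-1\right) - \frac{4}{X} = - X - \frac{4}{X}$)
$o{\left(u,Z \right)} = -5 + u^{2}$ ($o{\left(u,Z \right)} = u u - \left(4 + \frac{4}{4}\right) = u^{2} - 5 = -5 + u^{2}$)
$o{\left(7,10 \right)} 372 = \left(-5 + 7^{2}\right) 372 = \left(-5 + 49\right) 372 = 44 \cdot 372 = 16368$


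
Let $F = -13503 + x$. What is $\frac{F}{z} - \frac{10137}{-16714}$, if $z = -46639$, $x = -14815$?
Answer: $\frac{946086595}{779524246} \approx 1.2137$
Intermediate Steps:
$F = -28318$ ($F = -13503 - 14815 = -28318$)
$\frac{F}{z} - \frac{10137}{-16714} = - \frac{28318}{-46639} - \frac{10137}{-16714} = \left(-28318\right) \left(- \frac{1}{46639}\right) - - \frac{10137}{16714} = \frac{28318}{46639} + \frac{10137}{16714} = \frac{946086595}{779524246}$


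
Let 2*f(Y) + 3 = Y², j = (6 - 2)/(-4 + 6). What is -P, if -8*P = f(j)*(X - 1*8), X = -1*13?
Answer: -21/16 ≈ -1.3125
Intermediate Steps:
X = -13
j = 2 (j = 4/2 = 4*(½) = 2)
f(Y) = -3/2 + Y²/2
P = 21/16 (P = -(-3/2 + (½)*2²)*(-13 - 1*8)/8 = -(-3/2 + (½)*4)*(-13 - 8)/8 = -(-3/2 + 2)*(-21)/8 = -(-21)/16 = -⅛*(-21/2) = 21/16 ≈ 1.3125)
-P = -1*21/16 = -21/16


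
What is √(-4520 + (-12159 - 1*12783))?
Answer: I*√29462 ≈ 171.65*I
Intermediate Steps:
√(-4520 + (-12159 - 1*12783)) = √(-4520 + (-12159 - 12783)) = √(-4520 - 24942) = √(-29462) = I*√29462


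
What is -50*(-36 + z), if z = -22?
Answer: 2900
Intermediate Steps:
-50*(-36 + z) = -50*(-36 - 22) = -50*(-58) = 2900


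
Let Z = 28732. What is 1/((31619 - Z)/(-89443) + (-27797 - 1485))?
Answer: -89443/2619072813 ≈ -3.4151e-5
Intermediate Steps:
1/((31619 - Z)/(-89443) + (-27797 - 1485)) = 1/((31619 - 1*28732)/(-89443) + (-27797 - 1485)) = 1/((31619 - 28732)*(-1/89443) - 29282) = 1/(2887*(-1/89443) - 29282) = 1/(-2887/89443 - 29282) = 1/(-2619072813/89443) = -89443/2619072813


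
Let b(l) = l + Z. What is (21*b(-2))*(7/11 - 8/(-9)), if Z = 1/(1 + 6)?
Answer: -1963/33 ≈ -59.485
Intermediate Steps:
Z = 1/7 ≈ 0.14286
b(l) = 1/7 + l (b(l) = l + 1/7 = 1/7 + l)
(21*b(-2))*(7/11 - 8/(-9)) = (21*(1/7 - 2))*(7/11 - 8/(-9)) = (21*(-13/7))*(7*(1/11) - 8*(-1/9)) = -39*(7/11 + 8/9) = -39*151/99 = -1963/33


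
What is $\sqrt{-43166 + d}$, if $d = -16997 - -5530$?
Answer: $i \sqrt{54633} \approx 233.74 i$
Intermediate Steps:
$d = -11467$ ($d = -16997 + 5530 = -11467$)
$\sqrt{-43166 + d} = \sqrt{-43166 - 11467} = \sqrt{-54633} = i \sqrt{54633}$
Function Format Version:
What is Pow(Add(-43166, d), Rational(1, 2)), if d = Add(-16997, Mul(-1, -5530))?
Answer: Mul(I, Pow(54633, Rational(1, 2))) ≈ Mul(233.74, I)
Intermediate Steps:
d = -11467 (d = Add(-16997, 5530) = -11467)
Pow(Add(-43166, d), Rational(1, 2)) = Pow(Add(-43166, -11467), Rational(1, 2)) = Pow(-54633, Rational(1, 2)) = Mul(I, Pow(54633, Rational(1, 2)))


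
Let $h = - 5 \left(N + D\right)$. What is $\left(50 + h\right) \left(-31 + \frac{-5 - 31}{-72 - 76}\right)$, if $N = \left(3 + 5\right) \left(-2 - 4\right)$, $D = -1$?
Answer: $- \frac{335710}{37} \approx -9073.3$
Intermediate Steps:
$N = -48$ ($N = 8 \left(-6\right) = -48$)
$h = 245$ ($h = - 5 \left(-48 - 1\right) = \left(-5\right) \left(-49\right) = 245$)
$\left(50 + h\right) \left(-31 + \frac{-5 - 31}{-72 - 76}\right) = \left(50 + 245\right) \left(-31 + \frac{-5 - 31}{-72 - 76}\right) = 295 \left(-31 - \frac{36}{-148}\right) = 295 \left(-31 - - \frac{9}{37}\right) = 295 \left(-31 + \frac{9}{37}\right) = 295 \left(- \frac{1138}{37}\right) = - \frac{335710}{37}$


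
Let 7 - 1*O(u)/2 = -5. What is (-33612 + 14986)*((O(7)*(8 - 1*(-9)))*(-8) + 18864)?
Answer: -290565600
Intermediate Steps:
O(u) = 24 (O(u) = 14 - 2*(-5) = 14 + 10 = 24)
(-33612 + 14986)*((O(7)*(8 - 1*(-9)))*(-8) + 18864) = (-33612 + 14986)*((24*(8 - 1*(-9)))*(-8) + 18864) = -18626*((24*(8 + 9))*(-8) + 18864) = -18626*((24*17)*(-8) + 18864) = -18626*(408*(-8) + 18864) = -18626*(-3264 + 18864) = -18626*15600 = -290565600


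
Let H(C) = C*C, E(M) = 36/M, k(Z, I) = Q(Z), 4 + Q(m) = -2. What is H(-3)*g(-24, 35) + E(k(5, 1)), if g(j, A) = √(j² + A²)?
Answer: -6 + 9*√1801 ≈ 375.94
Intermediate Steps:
Q(m) = -6 (Q(m) = -4 - 2 = -6)
k(Z, I) = -6
g(j, A) = √(A² + j²)
H(C) = C²
H(-3)*g(-24, 35) + E(k(5, 1)) = (-3)²*√(35² + (-24)²) + 36/(-6) = 9*√(1225 + 576) + 36*(-⅙) = 9*√1801 - 6 = -6 + 9*√1801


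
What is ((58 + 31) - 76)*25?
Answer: 325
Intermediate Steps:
((58 + 31) - 76)*25 = (89 - 76)*25 = 13*25 = 325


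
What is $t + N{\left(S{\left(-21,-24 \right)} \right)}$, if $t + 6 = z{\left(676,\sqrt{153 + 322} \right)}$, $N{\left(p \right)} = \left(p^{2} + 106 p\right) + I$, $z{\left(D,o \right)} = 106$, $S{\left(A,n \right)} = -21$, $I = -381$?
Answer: $-2066$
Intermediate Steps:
$N{\left(p \right)} = -381 + p^{2} + 106 p$ ($N{\left(p \right)} = \left(p^{2} + 106 p\right) - 381 = -381 + p^{2} + 106 p$)
$t = 100$ ($t = -6 + 106 = 100$)
$t + N{\left(S{\left(-21,-24 \right)} \right)} = 100 + \left(-381 + \left(-21\right)^{2} + 106 \left(-21\right)\right) = 100 - 2166 = -2066$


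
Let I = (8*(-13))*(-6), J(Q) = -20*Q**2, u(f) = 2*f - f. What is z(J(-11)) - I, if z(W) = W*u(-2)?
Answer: 4216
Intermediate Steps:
u(f) = f
z(W) = -2*W (z(W) = W*(-2) = -2*W)
I = 624 (I = -104*(-6) = 624)
z(J(-11)) - I = -(-40)*(-11)**2 - 1*624 = -(-40)*121 - 624 = -2*(-2420) - 624 = 4840 - 624 = 4216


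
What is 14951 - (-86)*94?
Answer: 23035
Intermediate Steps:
14951 - (-86)*94 = 14951 - 1*(-8084) = 14951 + 8084 = 23035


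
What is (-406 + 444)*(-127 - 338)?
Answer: -17670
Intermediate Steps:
(-406 + 444)*(-127 - 338) = 38*(-465) = -17670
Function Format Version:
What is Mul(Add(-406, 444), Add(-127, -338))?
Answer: -17670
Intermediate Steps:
Mul(Add(-406, 444), Add(-127, -338)) = Mul(38, -465) = -17670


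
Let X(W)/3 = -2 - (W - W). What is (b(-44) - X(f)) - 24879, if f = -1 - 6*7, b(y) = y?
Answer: -24917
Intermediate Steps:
f = -43 (f = -1 - 42 = -43)
X(W) = -6 (X(W) = 3*(-2 - (W - W)) = 3*(-2 - 1*0) = 3*(-2 + 0) = 3*(-2) = -6)
(b(-44) - X(f)) - 24879 = (-44 - 1*(-6)) - 24879 = (-44 + 6) - 24879 = -38 - 24879 = -24917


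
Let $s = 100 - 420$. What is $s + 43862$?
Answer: $43542$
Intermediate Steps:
$s = -320$ ($s = 100 - 420 = -320$)
$s + 43862 = -320 + 43862 = 43542$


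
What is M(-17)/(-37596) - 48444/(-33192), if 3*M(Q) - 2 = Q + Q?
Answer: 37951139/25997634 ≈ 1.4598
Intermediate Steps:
M(Q) = ⅔ + 2*Q/3 (M(Q) = ⅔ + (Q + Q)/3 = ⅔ + (2*Q)/3 = ⅔ + 2*Q/3)
M(-17)/(-37596) - 48444/(-33192) = (⅔ + (⅔)*(-17))/(-37596) - 48444/(-33192) = (⅔ - 34/3)*(-1/37596) - 48444*(-1/33192) = -32/3*(-1/37596) + 4037/2766 = 8/28197 + 4037/2766 = 37951139/25997634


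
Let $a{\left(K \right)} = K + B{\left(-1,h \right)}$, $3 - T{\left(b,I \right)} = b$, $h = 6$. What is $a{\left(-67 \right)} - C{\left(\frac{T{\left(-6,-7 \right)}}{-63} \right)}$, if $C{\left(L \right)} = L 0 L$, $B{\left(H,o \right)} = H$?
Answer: $-68$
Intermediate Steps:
$T{\left(b,I \right)} = 3 - b$
$C{\left(L \right)} = 0$ ($C{\left(L \right)} = 0 L = 0$)
$a{\left(K \right)} = -1 + K$ ($a{\left(K \right)} = K - 1 = -1 + K$)
$a{\left(-67 \right)} - C{\left(\frac{T{\left(-6,-7 \right)}}{-63} \right)} = \left(-1 - 67\right) - 0 = -68 + 0 = -68$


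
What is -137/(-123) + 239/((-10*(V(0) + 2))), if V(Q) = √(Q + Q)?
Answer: -26657/2460 ≈ -10.836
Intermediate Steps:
V(Q) = √2*√Q (V(Q) = √(2*Q) = √2*√Q)
-137/(-123) + 239/((-10*(V(0) + 2))) = -137/(-123) + 239/((-10*(√2*√0 + 2))) = -137*(-1/123) + 239/((-10*(√2*0 + 2))) = 137/123 + 239/((-10*(0 + 2))) = 137/123 + 239/((-10*2)) = 137/123 + 239/(-20) = 137/123 + 239*(-1/20) = 137/123 - 239/20 = -26657/2460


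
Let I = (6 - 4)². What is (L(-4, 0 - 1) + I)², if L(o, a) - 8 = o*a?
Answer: 256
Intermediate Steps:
L(o, a) = 8 + a*o (L(o, a) = 8 + o*a = 8 + a*o)
I = 4 (I = 2² = 4)
(L(-4, 0 - 1) + I)² = ((8 + (0 - 1)*(-4)) + 4)² = ((8 - 1*(-4)) + 4)² = ((8 + 4) + 4)² = (12 + 4)² = 16² = 256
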